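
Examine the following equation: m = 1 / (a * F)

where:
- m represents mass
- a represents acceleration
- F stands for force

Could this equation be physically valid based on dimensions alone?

No

m (mass) has dimensions [M].
a (acceleration) has dimensions [L T^-2].
F (force) has dimensions [L M T^-2].

Left side: [M]
Right side: [L^-2 M^-1 T^4]

The two sides have different dimensions, so the equation is NOT dimensionally consistent.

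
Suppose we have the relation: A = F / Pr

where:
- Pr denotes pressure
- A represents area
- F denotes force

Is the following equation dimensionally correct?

Yes

Pr (pressure) has dimensions [L^-1 M T^-2].
A (area) has dimensions [L^2].
F (force) has dimensions [L M T^-2].

Left side: [L^2]
Right side: [L^2]

Both sides have the same dimensions, so the equation is dimensionally consistent.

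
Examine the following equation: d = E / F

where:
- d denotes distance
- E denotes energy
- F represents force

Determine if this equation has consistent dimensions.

Yes

d (distance) has dimensions [L].
E (energy) has dimensions [L^2 M T^-2].
F (force) has dimensions [L M T^-2].

Left side: [L]
Right side: [L]

Both sides have the same dimensions, so the equation is dimensionally consistent.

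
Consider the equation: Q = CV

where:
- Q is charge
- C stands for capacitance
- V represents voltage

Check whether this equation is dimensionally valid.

Yes

Q (charge) has dimensions [I T].
C (capacitance) has dimensions [I^2 L^-2 M^-1 T^4].
V (voltage) has dimensions [I^-1 L^2 M T^-3].

Left side: [I T]
Right side: [I T]

Both sides have the same dimensions, so the equation is dimensionally consistent.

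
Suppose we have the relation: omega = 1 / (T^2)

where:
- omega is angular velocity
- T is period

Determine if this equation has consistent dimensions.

No

omega (angular velocity) has dimensions [T^-1].
T (period) has dimensions [T].

Left side: [T^-1]
Right side: [T^-2]

The two sides have different dimensions, so the equation is NOT dimensionally consistent.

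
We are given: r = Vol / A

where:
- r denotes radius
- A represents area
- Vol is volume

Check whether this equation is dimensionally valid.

Yes

r (radius) has dimensions [L].
A (area) has dimensions [L^2].
Vol (volume) has dimensions [L^3].

Left side: [L]
Right side: [L]

Both sides have the same dimensions, so the equation is dimensionally consistent.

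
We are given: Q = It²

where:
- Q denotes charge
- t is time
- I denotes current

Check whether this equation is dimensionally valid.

No

Q (charge) has dimensions [I T].
t (time) has dimensions [T].
I (current) has dimensions [I].

Left side: [I T]
Right side: [I T^2]

The two sides have different dimensions, so the equation is NOT dimensionally consistent.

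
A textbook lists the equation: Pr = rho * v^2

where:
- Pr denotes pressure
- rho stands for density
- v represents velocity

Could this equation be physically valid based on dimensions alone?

Yes

Pr (pressure) has dimensions [L^-1 M T^-2].
rho (density) has dimensions [L^-3 M].
v (velocity) has dimensions [L T^-1].

Left side: [L^-1 M T^-2]
Right side: [L^-1 M T^-2]

Both sides have the same dimensions, so the equation is dimensionally consistent.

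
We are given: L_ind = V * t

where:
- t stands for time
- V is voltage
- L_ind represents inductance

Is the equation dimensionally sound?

No

t (time) has dimensions [T].
V (voltage) has dimensions [I^-1 L^2 M T^-3].
L_ind (inductance) has dimensions [I^-2 L^2 M T^-2].

Left side: [I^-2 L^2 M T^-2]
Right side: [I^-1 L^2 M T^-2]

The two sides have different dimensions, so the equation is NOT dimensionally consistent.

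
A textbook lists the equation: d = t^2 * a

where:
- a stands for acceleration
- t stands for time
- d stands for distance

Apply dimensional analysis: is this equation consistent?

Yes

a (acceleration) has dimensions [L T^-2].
t (time) has dimensions [T].
d (distance) has dimensions [L].

Left side: [L]
Right side: [L]

Both sides have the same dimensions, so the equation is dimensionally consistent.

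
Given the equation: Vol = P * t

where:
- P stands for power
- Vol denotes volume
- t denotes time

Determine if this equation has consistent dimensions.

No

P (power) has dimensions [L^2 M T^-3].
Vol (volume) has dimensions [L^3].
t (time) has dimensions [T].

Left side: [L^3]
Right side: [L^2 M T^-2]

The two sides have different dimensions, so the equation is NOT dimensionally consistent.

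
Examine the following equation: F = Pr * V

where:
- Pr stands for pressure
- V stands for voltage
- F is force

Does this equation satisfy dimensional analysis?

No

Pr (pressure) has dimensions [L^-1 M T^-2].
V (voltage) has dimensions [I^-1 L^2 M T^-3].
F (force) has dimensions [L M T^-2].

Left side: [L M T^-2]
Right side: [I^-1 L M^2 T^-5]

The two sides have different dimensions, so the equation is NOT dimensionally consistent.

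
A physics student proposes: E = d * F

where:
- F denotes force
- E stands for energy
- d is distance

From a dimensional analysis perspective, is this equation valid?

Yes

F (force) has dimensions [L M T^-2].
E (energy) has dimensions [L^2 M T^-2].
d (distance) has dimensions [L].

Left side: [L^2 M T^-2]
Right side: [L^2 M T^-2]

Both sides have the same dimensions, so the equation is dimensionally consistent.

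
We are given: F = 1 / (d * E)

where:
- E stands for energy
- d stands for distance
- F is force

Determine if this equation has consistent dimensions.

No

E (energy) has dimensions [L^2 M T^-2].
d (distance) has dimensions [L].
F (force) has dimensions [L M T^-2].

Left side: [L M T^-2]
Right side: [L^-3 M^-1 T^2]

The two sides have different dimensions, so the equation is NOT dimensionally consistent.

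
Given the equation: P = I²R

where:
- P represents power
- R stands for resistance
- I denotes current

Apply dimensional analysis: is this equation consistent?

Yes

P (power) has dimensions [L^2 M T^-3].
R (resistance) has dimensions [I^-2 L^2 M T^-3].
I (current) has dimensions [I].

Left side: [L^2 M T^-3]
Right side: [L^2 M T^-3]

Both sides have the same dimensions, so the equation is dimensionally consistent.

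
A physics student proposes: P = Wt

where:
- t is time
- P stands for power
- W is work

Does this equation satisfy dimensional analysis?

No

t (time) has dimensions [T].
P (power) has dimensions [L^2 M T^-3].
W (work) has dimensions [L^2 M T^-2].

Left side: [L^2 M T^-3]
Right side: [L^2 M T^-1]

The two sides have different dimensions, so the equation is NOT dimensionally consistent.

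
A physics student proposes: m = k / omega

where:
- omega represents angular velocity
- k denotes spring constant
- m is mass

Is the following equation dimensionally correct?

No

omega (angular velocity) has dimensions [T^-1].
k (spring constant) has dimensions [M T^-2].
m (mass) has dimensions [M].

Left side: [M]
Right side: [M T^-1]

The two sides have different dimensions, so the equation is NOT dimensionally consistent.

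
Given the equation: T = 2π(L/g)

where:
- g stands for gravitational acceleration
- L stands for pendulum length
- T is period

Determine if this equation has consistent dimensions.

No

g (gravitational acceleration) has dimensions [L T^-2].
L (pendulum length) has dimensions [L].
T (period) has dimensions [T].

Left side: [T]
Right side: [T^2]

The two sides have different dimensions, so the equation is NOT dimensionally consistent.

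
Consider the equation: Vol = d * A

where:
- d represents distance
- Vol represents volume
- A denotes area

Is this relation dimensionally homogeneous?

Yes

d (distance) has dimensions [L].
Vol (volume) has dimensions [L^3].
A (area) has dimensions [L^2].

Left side: [L^3]
Right side: [L^3]

Both sides have the same dimensions, so the equation is dimensionally consistent.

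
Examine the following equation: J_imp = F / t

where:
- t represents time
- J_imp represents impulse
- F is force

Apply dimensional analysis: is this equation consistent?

No

t (time) has dimensions [T].
J_imp (impulse) has dimensions [L M T^-1].
F (force) has dimensions [L M T^-2].

Left side: [L M T^-1]
Right side: [L M T^-3]

The two sides have different dimensions, so the equation is NOT dimensionally consistent.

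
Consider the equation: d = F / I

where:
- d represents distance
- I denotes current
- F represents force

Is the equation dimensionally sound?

No

d (distance) has dimensions [L].
I (current) has dimensions [I].
F (force) has dimensions [L M T^-2].

Left side: [L]
Right side: [I^-1 L M T^-2]

The two sides have different dimensions, so the equation is NOT dimensionally consistent.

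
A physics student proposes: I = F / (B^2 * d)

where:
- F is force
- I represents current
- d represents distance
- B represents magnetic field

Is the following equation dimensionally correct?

No

F (force) has dimensions [L M T^-2].
I (current) has dimensions [I].
d (distance) has dimensions [L].
B (magnetic field) has dimensions [I^-1 M T^-2].

Left side: [I]
Right side: [I^2 M^-1 T^2]

The two sides have different dimensions, so the equation is NOT dimensionally consistent.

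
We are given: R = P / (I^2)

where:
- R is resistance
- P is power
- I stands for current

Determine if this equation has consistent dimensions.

Yes

R (resistance) has dimensions [I^-2 L^2 M T^-3].
P (power) has dimensions [L^2 M T^-3].
I (current) has dimensions [I].

Left side: [I^-2 L^2 M T^-3]
Right side: [I^-2 L^2 M T^-3]

Both sides have the same dimensions, so the equation is dimensionally consistent.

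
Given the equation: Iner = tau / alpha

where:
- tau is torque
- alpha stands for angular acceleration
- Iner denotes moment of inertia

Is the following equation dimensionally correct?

Yes

tau (torque) has dimensions [L^2 M T^-2].
alpha (angular acceleration) has dimensions [T^-2].
Iner (moment of inertia) has dimensions [L^2 M].

Left side: [L^2 M]
Right side: [L^2 M]

Both sides have the same dimensions, so the equation is dimensionally consistent.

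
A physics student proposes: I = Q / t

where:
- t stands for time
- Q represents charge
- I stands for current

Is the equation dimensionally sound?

Yes

t (time) has dimensions [T].
Q (charge) has dimensions [I T].
I (current) has dimensions [I].

Left side: [I]
Right side: [I]

Both sides have the same dimensions, so the equation is dimensionally consistent.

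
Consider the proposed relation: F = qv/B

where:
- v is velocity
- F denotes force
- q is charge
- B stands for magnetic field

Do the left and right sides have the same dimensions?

No

v (velocity) has dimensions [L T^-1].
F (force) has dimensions [L M T^-2].
q (charge) has dimensions [I T].
B (magnetic field) has dimensions [I^-1 M T^-2].

Left side: [L M T^-2]
Right side: [I^2 L M^-1 T^2]

The two sides have different dimensions, so the equation is NOT dimensionally consistent.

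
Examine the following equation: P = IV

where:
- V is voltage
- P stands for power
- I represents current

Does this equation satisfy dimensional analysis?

Yes

V (voltage) has dimensions [I^-1 L^2 M T^-3].
P (power) has dimensions [L^2 M T^-3].
I (current) has dimensions [I].

Left side: [L^2 M T^-3]
Right side: [L^2 M T^-3]

Both sides have the same dimensions, so the equation is dimensionally consistent.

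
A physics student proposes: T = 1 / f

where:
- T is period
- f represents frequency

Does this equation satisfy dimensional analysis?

Yes

T (period) has dimensions [T].
f (frequency) has dimensions [T^-1].

Left side: [T]
Right side: [T]

Both sides have the same dimensions, so the equation is dimensionally consistent.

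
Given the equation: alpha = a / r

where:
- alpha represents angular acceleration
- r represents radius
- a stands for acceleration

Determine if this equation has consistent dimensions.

Yes

alpha (angular acceleration) has dimensions [T^-2].
r (radius) has dimensions [L].
a (acceleration) has dimensions [L T^-2].

Left side: [T^-2]
Right side: [T^-2]

Both sides have the same dimensions, so the equation is dimensionally consistent.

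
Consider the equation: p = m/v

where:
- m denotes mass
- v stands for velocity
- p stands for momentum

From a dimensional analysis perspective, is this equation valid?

No

m (mass) has dimensions [M].
v (velocity) has dimensions [L T^-1].
p (momentum) has dimensions [L M T^-1].

Left side: [L M T^-1]
Right side: [L^-1 M T]

The two sides have different dimensions, so the equation is NOT dimensionally consistent.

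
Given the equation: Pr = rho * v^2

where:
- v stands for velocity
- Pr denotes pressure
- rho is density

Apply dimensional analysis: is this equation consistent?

Yes

v (velocity) has dimensions [L T^-1].
Pr (pressure) has dimensions [L^-1 M T^-2].
rho (density) has dimensions [L^-3 M].

Left side: [L^-1 M T^-2]
Right side: [L^-1 M T^-2]

Both sides have the same dimensions, so the equation is dimensionally consistent.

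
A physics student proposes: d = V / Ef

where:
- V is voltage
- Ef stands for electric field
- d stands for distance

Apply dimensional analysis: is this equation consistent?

Yes

V (voltage) has dimensions [I^-1 L^2 M T^-3].
Ef (electric field) has dimensions [I^-1 L M T^-3].
d (distance) has dimensions [L].

Left side: [L]
Right side: [L]

Both sides have the same dimensions, so the equation is dimensionally consistent.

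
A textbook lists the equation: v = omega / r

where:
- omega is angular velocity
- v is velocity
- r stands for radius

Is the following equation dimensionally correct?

No

omega (angular velocity) has dimensions [T^-1].
v (velocity) has dimensions [L T^-1].
r (radius) has dimensions [L].

Left side: [L T^-1]
Right side: [L^-1 T^-1]

The two sides have different dimensions, so the equation is NOT dimensionally consistent.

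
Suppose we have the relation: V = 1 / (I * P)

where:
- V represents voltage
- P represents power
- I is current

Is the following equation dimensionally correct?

No

V (voltage) has dimensions [I^-1 L^2 M T^-3].
P (power) has dimensions [L^2 M T^-3].
I (current) has dimensions [I].

Left side: [I^-1 L^2 M T^-3]
Right side: [I^-1 L^-2 M^-1 T^3]

The two sides have different dimensions, so the equation is NOT dimensionally consistent.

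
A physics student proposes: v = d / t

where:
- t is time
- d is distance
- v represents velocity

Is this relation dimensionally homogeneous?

Yes

t (time) has dimensions [T].
d (distance) has dimensions [L].
v (velocity) has dimensions [L T^-1].

Left side: [L T^-1]
Right side: [L T^-1]

Both sides have the same dimensions, so the equation is dimensionally consistent.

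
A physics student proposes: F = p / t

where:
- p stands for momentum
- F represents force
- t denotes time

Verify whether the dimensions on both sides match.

Yes

p (momentum) has dimensions [L M T^-1].
F (force) has dimensions [L M T^-2].
t (time) has dimensions [T].

Left side: [L M T^-2]
Right side: [L M T^-2]

Both sides have the same dimensions, so the equation is dimensionally consistent.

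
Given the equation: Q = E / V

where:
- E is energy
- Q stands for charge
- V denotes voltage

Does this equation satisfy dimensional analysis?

Yes

E (energy) has dimensions [L^2 M T^-2].
Q (charge) has dimensions [I T].
V (voltage) has dimensions [I^-1 L^2 M T^-3].

Left side: [I T]
Right side: [I T]

Both sides have the same dimensions, so the equation is dimensionally consistent.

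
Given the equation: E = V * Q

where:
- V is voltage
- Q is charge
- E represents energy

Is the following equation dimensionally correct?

Yes

V (voltage) has dimensions [I^-1 L^2 M T^-3].
Q (charge) has dimensions [I T].
E (energy) has dimensions [L^2 M T^-2].

Left side: [L^2 M T^-2]
Right side: [L^2 M T^-2]

Both sides have the same dimensions, so the equation is dimensionally consistent.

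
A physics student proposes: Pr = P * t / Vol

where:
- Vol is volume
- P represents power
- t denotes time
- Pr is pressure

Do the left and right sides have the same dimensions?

Yes

Vol (volume) has dimensions [L^3].
P (power) has dimensions [L^2 M T^-3].
t (time) has dimensions [T].
Pr (pressure) has dimensions [L^-1 M T^-2].

Left side: [L^-1 M T^-2]
Right side: [L^-1 M T^-2]

Both sides have the same dimensions, so the equation is dimensionally consistent.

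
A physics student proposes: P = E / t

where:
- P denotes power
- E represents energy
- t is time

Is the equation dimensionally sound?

Yes

P (power) has dimensions [L^2 M T^-3].
E (energy) has dimensions [L^2 M T^-2].
t (time) has dimensions [T].

Left side: [L^2 M T^-3]
Right side: [L^2 M T^-3]

Both sides have the same dimensions, so the equation is dimensionally consistent.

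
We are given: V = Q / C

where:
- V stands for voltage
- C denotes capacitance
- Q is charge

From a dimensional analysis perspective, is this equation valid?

Yes

V (voltage) has dimensions [I^-1 L^2 M T^-3].
C (capacitance) has dimensions [I^2 L^-2 M^-1 T^4].
Q (charge) has dimensions [I T].

Left side: [I^-1 L^2 M T^-3]
Right side: [I^-1 L^2 M T^-3]

Both sides have the same dimensions, so the equation is dimensionally consistent.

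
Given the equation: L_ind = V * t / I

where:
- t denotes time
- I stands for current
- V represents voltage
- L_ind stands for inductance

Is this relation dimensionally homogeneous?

Yes

t (time) has dimensions [T].
I (current) has dimensions [I].
V (voltage) has dimensions [I^-1 L^2 M T^-3].
L_ind (inductance) has dimensions [I^-2 L^2 M T^-2].

Left side: [I^-2 L^2 M T^-2]
Right side: [I^-2 L^2 M T^-2]

Both sides have the same dimensions, so the equation is dimensionally consistent.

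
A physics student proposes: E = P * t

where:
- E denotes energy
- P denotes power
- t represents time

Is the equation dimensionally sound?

Yes

E (energy) has dimensions [L^2 M T^-2].
P (power) has dimensions [L^2 M T^-3].
t (time) has dimensions [T].

Left side: [L^2 M T^-2]
Right side: [L^2 M T^-2]

Both sides have the same dimensions, so the equation is dimensionally consistent.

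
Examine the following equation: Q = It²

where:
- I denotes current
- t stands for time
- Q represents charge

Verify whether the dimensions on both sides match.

No

I (current) has dimensions [I].
t (time) has dimensions [T].
Q (charge) has dimensions [I T].

Left side: [I T]
Right side: [I T^2]

The two sides have different dimensions, so the equation is NOT dimensionally consistent.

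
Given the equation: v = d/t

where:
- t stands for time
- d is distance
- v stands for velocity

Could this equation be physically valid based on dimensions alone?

Yes

t (time) has dimensions [T].
d (distance) has dimensions [L].
v (velocity) has dimensions [L T^-1].

Left side: [L T^-1]
Right side: [L T^-1]

Both sides have the same dimensions, so the equation is dimensionally consistent.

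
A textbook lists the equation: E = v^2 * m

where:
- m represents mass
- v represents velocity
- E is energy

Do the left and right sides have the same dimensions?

Yes

m (mass) has dimensions [M].
v (velocity) has dimensions [L T^-1].
E (energy) has dimensions [L^2 M T^-2].

Left side: [L^2 M T^-2]
Right side: [L^2 M T^-2]

Both sides have the same dimensions, so the equation is dimensionally consistent.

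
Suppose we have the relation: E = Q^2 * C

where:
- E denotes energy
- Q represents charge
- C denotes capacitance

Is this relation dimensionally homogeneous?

No

E (energy) has dimensions [L^2 M T^-2].
Q (charge) has dimensions [I T].
C (capacitance) has dimensions [I^2 L^-2 M^-1 T^4].

Left side: [L^2 M T^-2]
Right side: [I^4 L^-2 M^-1 T^6]

The two sides have different dimensions, so the equation is NOT dimensionally consistent.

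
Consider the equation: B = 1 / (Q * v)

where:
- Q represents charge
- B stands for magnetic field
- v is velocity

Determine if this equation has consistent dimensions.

No

Q (charge) has dimensions [I T].
B (magnetic field) has dimensions [I^-1 M T^-2].
v (velocity) has dimensions [L T^-1].

Left side: [I^-1 M T^-2]
Right side: [I^-1 L^-1]

The two sides have different dimensions, so the equation is NOT dimensionally consistent.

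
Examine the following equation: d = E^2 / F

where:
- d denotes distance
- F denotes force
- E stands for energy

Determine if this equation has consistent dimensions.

No

d (distance) has dimensions [L].
F (force) has dimensions [L M T^-2].
E (energy) has dimensions [L^2 M T^-2].

Left side: [L]
Right side: [L^3 M T^-2]

The two sides have different dimensions, so the equation is NOT dimensionally consistent.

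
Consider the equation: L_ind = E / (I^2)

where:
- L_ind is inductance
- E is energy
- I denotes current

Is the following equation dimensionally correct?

Yes

L_ind (inductance) has dimensions [I^-2 L^2 M T^-2].
E (energy) has dimensions [L^2 M T^-2].
I (current) has dimensions [I].

Left side: [I^-2 L^2 M T^-2]
Right side: [I^-2 L^2 M T^-2]

Both sides have the same dimensions, so the equation is dimensionally consistent.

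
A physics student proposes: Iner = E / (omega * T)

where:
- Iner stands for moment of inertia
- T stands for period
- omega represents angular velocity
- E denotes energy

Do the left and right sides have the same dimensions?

No

Iner (moment of inertia) has dimensions [L^2 M].
T (period) has dimensions [T].
omega (angular velocity) has dimensions [T^-1].
E (energy) has dimensions [L^2 M T^-2].

Left side: [L^2 M]
Right side: [L^2 M T^-2]

The two sides have different dimensions, so the equation is NOT dimensionally consistent.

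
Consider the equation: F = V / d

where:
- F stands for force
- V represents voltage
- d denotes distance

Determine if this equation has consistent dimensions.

No

F (force) has dimensions [L M T^-2].
V (voltage) has dimensions [I^-1 L^2 M T^-3].
d (distance) has dimensions [L].

Left side: [L M T^-2]
Right side: [I^-1 L M T^-3]

The two sides have different dimensions, so the equation is NOT dimensionally consistent.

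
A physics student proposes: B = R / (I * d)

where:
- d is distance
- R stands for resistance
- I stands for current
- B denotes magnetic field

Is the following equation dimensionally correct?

No

d (distance) has dimensions [L].
R (resistance) has dimensions [I^-2 L^2 M T^-3].
I (current) has dimensions [I].
B (magnetic field) has dimensions [I^-1 M T^-2].

Left side: [I^-1 M T^-2]
Right side: [I^-3 L M T^-3]

The two sides have different dimensions, so the equation is NOT dimensionally consistent.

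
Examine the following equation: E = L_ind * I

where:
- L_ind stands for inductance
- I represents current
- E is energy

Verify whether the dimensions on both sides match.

No

L_ind (inductance) has dimensions [I^-2 L^2 M T^-2].
I (current) has dimensions [I].
E (energy) has dimensions [L^2 M T^-2].

Left side: [L^2 M T^-2]
Right side: [I^-1 L^2 M T^-2]

The two sides have different dimensions, so the equation is NOT dimensionally consistent.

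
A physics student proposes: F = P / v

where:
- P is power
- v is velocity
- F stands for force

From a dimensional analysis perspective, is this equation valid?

Yes

P (power) has dimensions [L^2 M T^-3].
v (velocity) has dimensions [L T^-1].
F (force) has dimensions [L M T^-2].

Left side: [L M T^-2]
Right side: [L M T^-2]

Both sides have the same dimensions, so the equation is dimensionally consistent.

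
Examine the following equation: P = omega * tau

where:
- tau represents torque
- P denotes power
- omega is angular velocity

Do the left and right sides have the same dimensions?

Yes

tau (torque) has dimensions [L^2 M T^-2].
P (power) has dimensions [L^2 M T^-3].
omega (angular velocity) has dimensions [T^-1].

Left side: [L^2 M T^-3]
Right side: [L^2 M T^-3]

Both sides have the same dimensions, so the equation is dimensionally consistent.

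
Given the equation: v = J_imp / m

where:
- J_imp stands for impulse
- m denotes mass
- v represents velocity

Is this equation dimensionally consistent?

Yes

J_imp (impulse) has dimensions [L M T^-1].
m (mass) has dimensions [M].
v (velocity) has dimensions [L T^-1].

Left side: [L T^-1]
Right side: [L T^-1]

Both sides have the same dimensions, so the equation is dimensionally consistent.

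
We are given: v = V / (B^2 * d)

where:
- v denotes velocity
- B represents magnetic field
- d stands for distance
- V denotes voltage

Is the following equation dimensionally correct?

No

v (velocity) has dimensions [L T^-1].
B (magnetic field) has dimensions [I^-1 M T^-2].
d (distance) has dimensions [L].
V (voltage) has dimensions [I^-1 L^2 M T^-3].

Left side: [L T^-1]
Right side: [I L M^-1 T]

The two sides have different dimensions, so the equation is NOT dimensionally consistent.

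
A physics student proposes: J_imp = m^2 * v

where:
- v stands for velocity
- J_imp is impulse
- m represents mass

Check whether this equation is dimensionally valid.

No

v (velocity) has dimensions [L T^-1].
J_imp (impulse) has dimensions [L M T^-1].
m (mass) has dimensions [M].

Left side: [L M T^-1]
Right side: [L M^2 T^-1]

The two sides have different dimensions, so the equation is NOT dimensionally consistent.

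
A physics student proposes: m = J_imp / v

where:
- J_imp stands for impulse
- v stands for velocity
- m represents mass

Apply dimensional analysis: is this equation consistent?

Yes

J_imp (impulse) has dimensions [L M T^-1].
v (velocity) has dimensions [L T^-1].
m (mass) has dimensions [M].

Left side: [M]
Right side: [M]

Both sides have the same dimensions, so the equation is dimensionally consistent.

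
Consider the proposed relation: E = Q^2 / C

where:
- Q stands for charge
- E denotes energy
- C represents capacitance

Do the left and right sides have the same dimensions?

Yes

Q (charge) has dimensions [I T].
E (energy) has dimensions [L^2 M T^-2].
C (capacitance) has dimensions [I^2 L^-2 M^-1 T^4].

Left side: [L^2 M T^-2]
Right side: [L^2 M T^-2]

Both sides have the same dimensions, so the equation is dimensionally consistent.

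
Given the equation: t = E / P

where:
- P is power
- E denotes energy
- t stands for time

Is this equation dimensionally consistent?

Yes

P (power) has dimensions [L^2 M T^-3].
E (energy) has dimensions [L^2 M T^-2].
t (time) has dimensions [T].

Left side: [T]
Right side: [T]

Both sides have the same dimensions, so the equation is dimensionally consistent.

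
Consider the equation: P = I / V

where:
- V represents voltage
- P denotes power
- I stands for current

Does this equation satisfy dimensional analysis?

No

V (voltage) has dimensions [I^-1 L^2 M T^-3].
P (power) has dimensions [L^2 M T^-3].
I (current) has dimensions [I].

Left side: [L^2 M T^-3]
Right side: [I^2 L^-2 M^-1 T^3]

The two sides have different dimensions, so the equation is NOT dimensionally consistent.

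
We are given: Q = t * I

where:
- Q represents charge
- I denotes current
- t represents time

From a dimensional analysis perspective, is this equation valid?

Yes

Q (charge) has dimensions [I T].
I (current) has dimensions [I].
t (time) has dimensions [T].

Left side: [I T]
Right side: [I T]

Both sides have the same dimensions, so the equation is dimensionally consistent.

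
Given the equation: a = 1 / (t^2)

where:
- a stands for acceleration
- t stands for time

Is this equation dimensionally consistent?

No

a (acceleration) has dimensions [L T^-2].
t (time) has dimensions [T].

Left side: [L T^-2]
Right side: [T^-2]

The two sides have different dimensions, so the equation is NOT dimensionally consistent.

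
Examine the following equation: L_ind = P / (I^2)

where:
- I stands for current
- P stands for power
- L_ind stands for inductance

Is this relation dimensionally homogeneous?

No

I (current) has dimensions [I].
P (power) has dimensions [L^2 M T^-3].
L_ind (inductance) has dimensions [I^-2 L^2 M T^-2].

Left side: [I^-2 L^2 M T^-2]
Right side: [I^-2 L^2 M T^-3]

The two sides have different dimensions, so the equation is NOT dimensionally consistent.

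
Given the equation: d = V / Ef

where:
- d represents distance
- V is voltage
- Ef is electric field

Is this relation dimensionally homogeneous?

Yes

d (distance) has dimensions [L].
V (voltage) has dimensions [I^-1 L^2 M T^-3].
Ef (electric field) has dimensions [I^-1 L M T^-3].

Left side: [L]
Right side: [L]

Both sides have the same dimensions, so the equation is dimensionally consistent.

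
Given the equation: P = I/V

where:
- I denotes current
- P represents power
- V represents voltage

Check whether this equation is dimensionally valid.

No

I (current) has dimensions [I].
P (power) has dimensions [L^2 M T^-3].
V (voltage) has dimensions [I^-1 L^2 M T^-3].

Left side: [L^2 M T^-3]
Right side: [I^2 L^-2 M^-1 T^3]

The two sides have different dimensions, so the equation is NOT dimensionally consistent.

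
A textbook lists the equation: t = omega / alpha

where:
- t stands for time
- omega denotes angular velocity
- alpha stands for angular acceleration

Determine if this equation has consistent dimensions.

Yes

t (time) has dimensions [T].
omega (angular velocity) has dimensions [T^-1].
alpha (angular acceleration) has dimensions [T^-2].

Left side: [T]
Right side: [T]

Both sides have the same dimensions, so the equation is dimensionally consistent.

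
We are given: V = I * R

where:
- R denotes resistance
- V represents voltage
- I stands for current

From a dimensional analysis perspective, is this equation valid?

Yes

R (resistance) has dimensions [I^-2 L^2 M T^-3].
V (voltage) has dimensions [I^-1 L^2 M T^-3].
I (current) has dimensions [I].

Left side: [I^-1 L^2 M T^-3]
Right side: [I^-1 L^2 M T^-3]

Both sides have the same dimensions, so the equation is dimensionally consistent.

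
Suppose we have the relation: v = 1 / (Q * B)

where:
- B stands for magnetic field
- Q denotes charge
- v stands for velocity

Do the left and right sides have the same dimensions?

No

B (magnetic field) has dimensions [I^-1 M T^-2].
Q (charge) has dimensions [I T].
v (velocity) has dimensions [L T^-1].

Left side: [L T^-1]
Right side: [M^-1 T]

The two sides have different dimensions, so the equation is NOT dimensionally consistent.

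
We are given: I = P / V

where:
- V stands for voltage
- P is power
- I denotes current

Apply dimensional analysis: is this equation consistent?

Yes

V (voltage) has dimensions [I^-1 L^2 M T^-3].
P (power) has dimensions [L^2 M T^-3].
I (current) has dimensions [I].

Left side: [I]
Right side: [I]

Both sides have the same dimensions, so the equation is dimensionally consistent.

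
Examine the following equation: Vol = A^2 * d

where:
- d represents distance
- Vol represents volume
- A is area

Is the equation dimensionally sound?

No

d (distance) has dimensions [L].
Vol (volume) has dimensions [L^3].
A (area) has dimensions [L^2].

Left side: [L^3]
Right side: [L^5]

The two sides have different dimensions, so the equation is NOT dimensionally consistent.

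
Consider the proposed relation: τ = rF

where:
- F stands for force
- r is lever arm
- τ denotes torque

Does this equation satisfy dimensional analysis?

Yes

F (force) has dimensions [L M T^-2].
r (lever arm) has dimensions [L].
τ (torque) has dimensions [L^2 M T^-2].

Left side: [L^2 M T^-2]
Right side: [L^2 M T^-2]

Both sides have the same dimensions, so the equation is dimensionally consistent.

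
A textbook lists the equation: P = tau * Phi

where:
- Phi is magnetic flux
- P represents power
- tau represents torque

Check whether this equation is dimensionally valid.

No

Phi (magnetic flux) has dimensions [I^-1 L^2 M T^-2].
P (power) has dimensions [L^2 M T^-3].
tau (torque) has dimensions [L^2 M T^-2].

Left side: [L^2 M T^-3]
Right side: [I^-1 L^4 M^2 T^-4]

The two sides have different dimensions, so the equation is NOT dimensionally consistent.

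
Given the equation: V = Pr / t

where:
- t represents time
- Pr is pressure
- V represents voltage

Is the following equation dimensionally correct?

No

t (time) has dimensions [T].
Pr (pressure) has dimensions [L^-1 M T^-2].
V (voltage) has dimensions [I^-1 L^2 M T^-3].

Left side: [I^-1 L^2 M T^-3]
Right side: [L^-1 M T^-3]

The two sides have different dimensions, so the equation is NOT dimensionally consistent.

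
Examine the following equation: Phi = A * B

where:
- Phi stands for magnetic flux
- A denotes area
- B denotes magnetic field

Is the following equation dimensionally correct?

Yes

Phi (magnetic flux) has dimensions [I^-1 L^2 M T^-2].
A (area) has dimensions [L^2].
B (magnetic field) has dimensions [I^-1 M T^-2].

Left side: [I^-1 L^2 M T^-2]
Right side: [I^-1 L^2 M T^-2]

Both sides have the same dimensions, so the equation is dimensionally consistent.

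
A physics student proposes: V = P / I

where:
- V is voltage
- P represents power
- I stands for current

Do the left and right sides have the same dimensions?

Yes

V (voltage) has dimensions [I^-1 L^2 M T^-3].
P (power) has dimensions [L^2 M T^-3].
I (current) has dimensions [I].

Left side: [I^-1 L^2 M T^-3]
Right side: [I^-1 L^2 M T^-3]

Both sides have the same dimensions, so the equation is dimensionally consistent.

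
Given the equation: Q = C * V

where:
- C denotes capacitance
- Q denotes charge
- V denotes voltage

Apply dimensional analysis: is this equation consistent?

Yes

C (capacitance) has dimensions [I^2 L^-2 M^-1 T^4].
Q (charge) has dimensions [I T].
V (voltage) has dimensions [I^-1 L^2 M T^-3].

Left side: [I T]
Right side: [I T]

Both sides have the same dimensions, so the equation is dimensionally consistent.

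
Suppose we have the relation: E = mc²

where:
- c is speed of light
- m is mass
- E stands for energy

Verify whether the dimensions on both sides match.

Yes

c (speed of light) has dimensions [L T^-1].
m (mass) has dimensions [M].
E (energy) has dimensions [L^2 M T^-2].

Left side: [L^2 M T^-2]
Right side: [L^2 M T^-2]

Both sides have the same dimensions, so the equation is dimensionally consistent.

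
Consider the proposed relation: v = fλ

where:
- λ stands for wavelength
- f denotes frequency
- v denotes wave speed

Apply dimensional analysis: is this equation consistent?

Yes

λ (wavelength) has dimensions [L].
f (frequency) has dimensions [T^-1].
v (wave speed) has dimensions [L T^-1].

Left side: [L T^-1]
Right side: [L T^-1]

Both sides have the same dimensions, so the equation is dimensionally consistent.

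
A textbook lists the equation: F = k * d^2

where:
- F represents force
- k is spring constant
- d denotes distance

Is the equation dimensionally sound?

No

F (force) has dimensions [L M T^-2].
k (spring constant) has dimensions [M T^-2].
d (distance) has dimensions [L].

Left side: [L M T^-2]
Right side: [L^2 M T^-2]

The two sides have different dimensions, so the equation is NOT dimensionally consistent.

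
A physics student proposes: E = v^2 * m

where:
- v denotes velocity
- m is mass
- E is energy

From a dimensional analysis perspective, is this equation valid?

Yes

v (velocity) has dimensions [L T^-1].
m (mass) has dimensions [M].
E (energy) has dimensions [L^2 M T^-2].

Left side: [L^2 M T^-2]
Right side: [L^2 M T^-2]

Both sides have the same dimensions, so the equation is dimensionally consistent.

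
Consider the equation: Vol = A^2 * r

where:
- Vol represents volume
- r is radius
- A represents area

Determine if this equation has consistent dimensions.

No

Vol (volume) has dimensions [L^3].
r (radius) has dimensions [L].
A (area) has dimensions [L^2].

Left side: [L^3]
Right side: [L^5]

The two sides have different dimensions, so the equation is NOT dimensionally consistent.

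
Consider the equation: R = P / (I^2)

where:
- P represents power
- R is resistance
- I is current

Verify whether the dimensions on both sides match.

Yes

P (power) has dimensions [L^2 M T^-3].
R (resistance) has dimensions [I^-2 L^2 M T^-3].
I (current) has dimensions [I].

Left side: [I^-2 L^2 M T^-3]
Right side: [I^-2 L^2 M T^-3]

Both sides have the same dimensions, so the equation is dimensionally consistent.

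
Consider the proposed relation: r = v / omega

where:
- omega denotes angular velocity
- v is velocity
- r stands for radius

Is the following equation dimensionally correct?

Yes

omega (angular velocity) has dimensions [T^-1].
v (velocity) has dimensions [L T^-1].
r (radius) has dimensions [L].

Left side: [L]
Right side: [L]

Both sides have the same dimensions, so the equation is dimensionally consistent.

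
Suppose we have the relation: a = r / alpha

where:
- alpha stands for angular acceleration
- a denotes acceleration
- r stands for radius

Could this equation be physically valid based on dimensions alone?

No

alpha (angular acceleration) has dimensions [T^-2].
a (acceleration) has dimensions [L T^-2].
r (radius) has dimensions [L].

Left side: [L T^-2]
Right side: [L T^2]

The two sides have different dimensions, so the equation is NOT dimensionally consistent.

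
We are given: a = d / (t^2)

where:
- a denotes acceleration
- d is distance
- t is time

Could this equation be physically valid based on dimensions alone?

Yes

a (acceleration) has dimensions [L T^-2].
d (distance) has dimensions [L].
t (time) has dimensions [T].

Left side: [L T^-2]
Right side: [L T^-2]

Both sides have the same dimensions, so the equation is dimensionally consistent.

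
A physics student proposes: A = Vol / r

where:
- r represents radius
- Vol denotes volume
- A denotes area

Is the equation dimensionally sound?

Yes

r (radius) has dimensions [L].
Vol (volume) has dimensions [L^3].
A (area) has dimensions [L^2].

Left side: [L^2]
Right side: [L^2]

Both sides have the same dimensions, so the equation is dimensionally consistent.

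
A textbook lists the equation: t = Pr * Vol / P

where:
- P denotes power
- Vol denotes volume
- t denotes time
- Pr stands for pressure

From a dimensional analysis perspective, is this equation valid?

Yes

P (power) has dimensions [L^2 M T^-3].
Vol (volume) has dimensions [L^3].
t (time) has dimensions [T].
Pr (pressure) has dimensions [L^-1 M T^-2].

Left side: [T]
Right side: [T]

Both sides have the same dimensions, so the equation is dimensionally consistent.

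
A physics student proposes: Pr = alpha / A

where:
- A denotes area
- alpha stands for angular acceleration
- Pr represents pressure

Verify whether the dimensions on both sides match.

No

A (area) has dimensions [L^2].
alpha (angular acceleration) has dimensions [T^-2].
Pr (pressure) has dimensions [L^-1 M T^-2].

Left side: [L^-1 M T^-2]
Right side: [L^-2 T^-2]

The two sides have different dimensions, so the equation is NOT dimensionally consistent.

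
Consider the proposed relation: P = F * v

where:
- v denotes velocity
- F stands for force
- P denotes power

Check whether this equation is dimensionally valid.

Yes

v (velocity) has dimensions [L T^-1].
F (force) has dimensions [L M T^-2].
P (power) has dimensions [L^2 M T^-3].

Left side: [L^2 M T^-3]
Right side: [L^2 M T^-3]

Both sides have the same dimensions, so the equation is dimensionally consistent.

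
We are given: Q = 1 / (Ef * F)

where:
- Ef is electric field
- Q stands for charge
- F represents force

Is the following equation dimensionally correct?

No

Ef (electric field) has dimensions [I^-1 L M T^-3].
Q (charge) has dimensions [I T].
F (force) has dimensions [L M T^-2].

Left side: [I T]
Right side: [I L^-2 M^-2 T^5]

The two sides have different dimensions, so the equation is NOT dimensionally consistent.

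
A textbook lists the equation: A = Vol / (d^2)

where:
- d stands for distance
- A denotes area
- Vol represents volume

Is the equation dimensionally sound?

No

d (distance) has dimensions [L].
A (area) has dimensions [L^2].
Vol (volume) has dimensions [L^3].

Left side: [L^2]
Right side: [L]

The two sides have different dimensions, so the equation is NOT dimensionally consistent.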